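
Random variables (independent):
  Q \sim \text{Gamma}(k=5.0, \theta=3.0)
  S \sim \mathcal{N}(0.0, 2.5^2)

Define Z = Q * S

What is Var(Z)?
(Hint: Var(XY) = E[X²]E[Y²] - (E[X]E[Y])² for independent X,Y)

Var(XY) = E[X²]E[Y²] - (E[X]E[Y])²
E[Q] = 15, Var(Q) = 45
E[S] = 0, Var(S) = 6.25
E[Q²] = 45 + 15² = 270
E[S²] = 6.25 + 0² = 6.25
Var(Z) = 270*6.25 - (15*0)²
= 1687.5 - 0 = 1687.5

1687.5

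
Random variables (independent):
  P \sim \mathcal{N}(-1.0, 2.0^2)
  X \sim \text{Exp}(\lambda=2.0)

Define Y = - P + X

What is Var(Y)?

For independent RVs: Var(aX + bY) = a²Var(X) + b²Var(Y)
Var(P) = 4
Var(X) = 0.25
Var(Y) = (-1)²*4 + 1²*0.25
= 1*4 + 1*0.25 = 4.25

4.25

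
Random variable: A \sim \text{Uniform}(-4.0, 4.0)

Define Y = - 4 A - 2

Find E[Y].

For Y = -4A - 2:
E[Y] = -4 * E[A] - 2
E[A] = (-4 + 4)/2 = 0
E[Y] = -4 * 0 - 2 = -2

-2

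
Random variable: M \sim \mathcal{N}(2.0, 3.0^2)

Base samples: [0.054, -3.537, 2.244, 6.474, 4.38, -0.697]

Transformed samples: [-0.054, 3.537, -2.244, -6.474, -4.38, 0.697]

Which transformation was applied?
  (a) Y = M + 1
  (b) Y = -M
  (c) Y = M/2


Checking option (b) Y = -M:
  M = 0.054 -> Y = -0.054 ✓
  M = -3.537 -> Y = 3.537 ✓
  M = 2.244 -> Y = -2.244 ✓
All samples match this transformation.

(b) -M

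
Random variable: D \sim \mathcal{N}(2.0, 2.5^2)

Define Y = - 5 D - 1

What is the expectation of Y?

For Y = -5D - 1:
E[Y] = -5 * E[D] - 1
E[D] = 2.0 = 2
E[Y] = -5 * 2 - 1 = -11

-11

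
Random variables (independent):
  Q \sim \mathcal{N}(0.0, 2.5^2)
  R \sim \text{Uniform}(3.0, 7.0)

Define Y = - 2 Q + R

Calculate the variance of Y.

For independent RVs: Var(aX + bY) = a²Var(X) + b²Var(Y)
Var(Q) = 6.25
Var(R) = 1.3333333
Var(Y) = (-2)²*6.25 + 1²*1.3333333
= 4*6.25 + 1*1.3333333 = 26.333333

26.333333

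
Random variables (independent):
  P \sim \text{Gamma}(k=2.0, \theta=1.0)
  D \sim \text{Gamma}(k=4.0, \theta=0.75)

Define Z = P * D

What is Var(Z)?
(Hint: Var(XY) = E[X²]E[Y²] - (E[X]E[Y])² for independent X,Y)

Var(XY) = E[X²]E[Y²] - (E[X]E[Y])²
E[P] = 2, Var(P) = 2
E[D] = 3, Var(D) = 2.25
E[P²] = 2 + 2² = 6
E[D²] = 2.25 + 3² = 11.25
Var(Z) = 6*11.25 - (2*3)²
= 67.5 - 36 = 31.5

31.5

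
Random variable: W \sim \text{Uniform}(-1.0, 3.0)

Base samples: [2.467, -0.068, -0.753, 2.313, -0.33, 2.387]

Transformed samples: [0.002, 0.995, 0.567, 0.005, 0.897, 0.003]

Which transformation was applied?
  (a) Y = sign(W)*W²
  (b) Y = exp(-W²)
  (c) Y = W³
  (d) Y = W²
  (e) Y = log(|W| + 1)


Checking option (b) Y = exp(-W²):
  W = 2.467 -> Y = 0.002 ✓
  W = -0.068 -> Y = 0.995 ✓
  W = -0.753 -> Y = 0.567 ✓
All samples match this transformation.

(b) exp(-W²)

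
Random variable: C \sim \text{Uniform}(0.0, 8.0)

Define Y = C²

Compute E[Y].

E[C²] = Var(C) + (E[C])² = 5.3333333 + 16 = 21.333333

21.333333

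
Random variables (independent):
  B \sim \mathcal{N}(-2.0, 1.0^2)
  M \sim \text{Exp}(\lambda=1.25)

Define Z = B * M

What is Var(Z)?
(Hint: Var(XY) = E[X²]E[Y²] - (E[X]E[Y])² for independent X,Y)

Var(XY) = E[X²]E[Y²] - (E[X]E[Y])²
E[B] = -2, Var(B) = 1
E[M] = 0.8, Var(M) = 0.64
E[B²] = 1 + (-2)² = 5
E[M²] = 0.64 + 0.8² = 1.28
Var(Z) = 5*1.28 - (-2*0.8)²
= 6.4 - 2.56 = 3.84

3.84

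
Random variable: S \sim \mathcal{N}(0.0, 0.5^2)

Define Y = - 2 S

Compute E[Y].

For Y = -2S:
E[Y] = -2 * E[S]
E[S] = 0.0 = 0
E[Y] = -2 * 0 = 0

0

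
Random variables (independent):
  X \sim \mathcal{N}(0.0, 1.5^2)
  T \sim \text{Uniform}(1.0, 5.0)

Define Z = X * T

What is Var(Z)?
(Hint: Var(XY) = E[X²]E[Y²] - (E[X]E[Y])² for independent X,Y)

Var(XY) = E[X²]E[Y²] - (E[X]E[Y])²
E[X] = 0, Var(X) = 2.25
E[T] = 3, Var(T) = 1.3333333
E[X²] = 2.25 + 0² = 2.25
E[T²] = 1.3333333 + 3² = 10.333333
Var(Z) = 2.25*10.333333 - (0*3)²
= 23.25 - 0 = 23.25

23.25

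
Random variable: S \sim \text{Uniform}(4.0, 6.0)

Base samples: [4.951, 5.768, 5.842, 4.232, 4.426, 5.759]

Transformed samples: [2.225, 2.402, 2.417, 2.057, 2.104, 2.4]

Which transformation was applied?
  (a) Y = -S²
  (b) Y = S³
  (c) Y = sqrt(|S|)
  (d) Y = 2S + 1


Checking option (c) Y = sqrt(|S|):
  S = 4.951 -> Y = 2.225 ✓
  S = 5.768 -> Y = 2.402 ✓
  S = 5.842 -> Y = 2.417 ✓
All samples match this transformation.

(c) sqrt(|S|)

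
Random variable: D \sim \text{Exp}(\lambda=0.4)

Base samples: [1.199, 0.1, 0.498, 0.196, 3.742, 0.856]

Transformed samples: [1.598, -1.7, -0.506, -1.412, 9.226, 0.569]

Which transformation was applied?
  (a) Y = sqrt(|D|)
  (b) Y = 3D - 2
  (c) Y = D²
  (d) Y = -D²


Checking option (b) Y = 3D - 2:
  D = 1.199 -> Y = 1.598 ✓
  D = 0.1 -> Y = -1.7 ✓
  D = 0.498 -> Y = -0.506 ✓
All samples match this transformation.

(b) 3D - 2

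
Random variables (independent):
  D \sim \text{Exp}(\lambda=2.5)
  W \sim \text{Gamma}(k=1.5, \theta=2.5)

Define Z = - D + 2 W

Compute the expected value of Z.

E[Z] = -1*E[D] + 2*E[W]
E[D] = 0.4
E[W] = 3.75
E[Z] = -1*0.4 + 2*3.75 = 7.1

7.1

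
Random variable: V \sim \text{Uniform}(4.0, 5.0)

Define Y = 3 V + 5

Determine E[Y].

For Y = 3V + 5:
E[Y] = 3 * E[V] + 5
E[V] = (4 + 5)/2 = 4.5
E[Y] = 3 * 4.5 + 5 = 18.5

18.5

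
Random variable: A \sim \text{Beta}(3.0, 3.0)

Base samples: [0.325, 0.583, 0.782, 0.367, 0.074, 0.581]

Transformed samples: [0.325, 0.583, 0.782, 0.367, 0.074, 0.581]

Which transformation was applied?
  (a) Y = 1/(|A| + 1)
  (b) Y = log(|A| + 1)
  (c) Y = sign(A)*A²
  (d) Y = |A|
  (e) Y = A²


Checking option (d) Y = |A|:
  A = 0.325 -> Y = 0.325 ✓
  A = 0.583 -> Y = 0.583 ✓
  A = 0.782 -> Y = 0.782 ✓
All samples match this transformation.

(d) |A|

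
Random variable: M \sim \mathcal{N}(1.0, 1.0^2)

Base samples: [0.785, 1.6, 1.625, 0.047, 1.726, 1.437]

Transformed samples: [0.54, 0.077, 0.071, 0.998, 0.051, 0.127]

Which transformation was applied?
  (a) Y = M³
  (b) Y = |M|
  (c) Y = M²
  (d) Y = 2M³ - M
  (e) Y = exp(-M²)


Checking option (e) Y = exp(-M²):
  M = 0.785 -> Y = 0.54 ✓
  M = 1.6 -> Y = 0.077 ✓
  M = 1.625 -> Y = 0.071 ✓
All samples match this transformation.

(e) exp(-M²)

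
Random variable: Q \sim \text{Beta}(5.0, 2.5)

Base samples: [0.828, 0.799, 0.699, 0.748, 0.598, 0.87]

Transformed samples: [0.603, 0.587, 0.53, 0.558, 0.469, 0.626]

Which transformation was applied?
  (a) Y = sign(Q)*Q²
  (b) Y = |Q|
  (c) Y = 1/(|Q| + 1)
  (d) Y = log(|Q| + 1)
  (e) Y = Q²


Checking option (d) Y = log(|Q| + 1):
  Q = 0.828 -> Y = 0.603 ✓
  Q = 0.799 -> Y = 0.587 ✓
  Q = 0.699 -> Y = 0.53 ✓
All samples match this transformation.

(d) log(|Q| + 1)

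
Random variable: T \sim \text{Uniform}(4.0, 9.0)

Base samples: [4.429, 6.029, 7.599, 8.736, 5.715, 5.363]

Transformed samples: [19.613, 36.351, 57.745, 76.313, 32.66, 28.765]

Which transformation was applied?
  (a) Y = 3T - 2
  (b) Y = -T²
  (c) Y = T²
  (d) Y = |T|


Checking option (c) Y = T²:
  T = 4.429 -> Y = 19.613 ✓
  T = 6.029 -> Y = 36.351 ✓
  T = 7.599 -> Y = 57.745 ✓
All samples match this transformation.

(c) T²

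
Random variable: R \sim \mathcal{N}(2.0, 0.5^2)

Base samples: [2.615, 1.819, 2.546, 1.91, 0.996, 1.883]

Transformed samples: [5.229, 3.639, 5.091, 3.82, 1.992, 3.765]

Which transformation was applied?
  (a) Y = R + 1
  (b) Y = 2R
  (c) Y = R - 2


Checking option (b) Y = 2R:
  R = 2.615 -> Y = 5.229 ✓
  R = 1.819 -> Y = 3.639 ✓
  R = 2.546 -> Y = 5.091 ✓
All samples match this transformation.

(b) 2R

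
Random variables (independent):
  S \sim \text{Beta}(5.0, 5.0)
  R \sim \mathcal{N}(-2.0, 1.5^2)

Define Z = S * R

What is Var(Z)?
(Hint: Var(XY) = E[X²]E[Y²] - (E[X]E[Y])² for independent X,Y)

Var(XY) = E[X²]E[Y²] - (E[X]E[Y])²
E[S] = 0.5, Var(S) = 0.022727273
E[R] = -2, Var(R) = 2.25
E[S²] = 0.022727273 + 0.5² = 0.27272727
E[R²] = 2.25 + (-2)² = 6.25
Var(Z) = 0.27272727*6.25 - (0.5*(-2))²
= 1.7045455 - 1 = 0.70454545

0.70454545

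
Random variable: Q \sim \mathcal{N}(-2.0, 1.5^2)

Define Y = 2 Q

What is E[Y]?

For Y = 2Q:
E[Y] = 2 * E[Q]
E[Q] = -2.0 = -2
E[Y] = 2 * (-2) = -4

-4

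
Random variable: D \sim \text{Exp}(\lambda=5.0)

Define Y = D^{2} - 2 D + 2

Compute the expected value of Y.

E[Y] = 1*E[D²] - 2*E[D] + 2
E[D] = 0.2
E[D²] = Var(D) + (E[D])² = 0.04 + 0.04 = 0.08
E[Y] = 1*0.08 - 2*0.2 + 2 = 1.68

1.68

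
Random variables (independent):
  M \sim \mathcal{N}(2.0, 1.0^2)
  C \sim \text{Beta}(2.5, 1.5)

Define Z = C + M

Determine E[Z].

E[Z] = 1*E[M] + 1*E[C]
E[M] = 2
E[C] = 0.625
E[Z] = 1*2 + 1*0.625 = 2.625

2.625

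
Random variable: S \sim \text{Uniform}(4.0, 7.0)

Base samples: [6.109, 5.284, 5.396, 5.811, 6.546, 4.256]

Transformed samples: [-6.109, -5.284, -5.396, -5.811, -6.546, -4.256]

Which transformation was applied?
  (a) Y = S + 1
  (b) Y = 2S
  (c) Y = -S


Checking option (c) Y = -S:
  S = 6.109 -> Y = -6.109 ✓
  S = 5.284 -> Y = -5.284 ✓
  S = 5.396 -> Y = -5.396 ✓
All samples match this transformation.

(c) -S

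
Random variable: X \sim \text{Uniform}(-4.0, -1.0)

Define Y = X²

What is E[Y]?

E[X²] = Var(X) + (E[X])² = 0.75 + 6.25 = 7

7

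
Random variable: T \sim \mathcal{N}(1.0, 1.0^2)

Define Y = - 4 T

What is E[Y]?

For Y = -4T:
E[Y] = -4 * E[T]
E[T] = 1.0 = 1
E[Y] = -4 * 1 = -4

-4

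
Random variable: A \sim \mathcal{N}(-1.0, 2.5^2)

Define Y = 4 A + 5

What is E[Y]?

For Y = 4A + 5:
E[Y] = 4 * E[A] + 5
E[A] = -1.0 = -1
E[Y] = 4 * (-1) + 5 = 1

1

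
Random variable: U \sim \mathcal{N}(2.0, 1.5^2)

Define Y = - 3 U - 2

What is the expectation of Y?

For Y = -3U - 2:
E[Y] = -3 * E[U] - 2
E[U] = 2.0 = 2
E[Y] = -3 * 2 - 2 = -8

-8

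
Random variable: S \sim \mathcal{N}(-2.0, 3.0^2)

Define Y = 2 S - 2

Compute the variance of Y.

For Y = aS + b: Var(Y) = a² * Var(S)
Var(S) = 3.0^2 = 9
Var(Y) = 2² * 9 = 4 * 9 = 36

36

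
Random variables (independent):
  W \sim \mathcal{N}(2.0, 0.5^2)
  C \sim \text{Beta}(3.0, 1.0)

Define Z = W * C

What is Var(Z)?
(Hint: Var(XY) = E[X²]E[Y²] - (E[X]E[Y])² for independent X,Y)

Var(XY) = E[X²]E[Y²] - (E[X]E[Y])²
E[W] = 2, Var(W) = 0.25
E[C] = 0.75, Var(C) = 0.0375
E[W²] = 0.25 + 2² = 4.25
E[C²] = 0.0375 + 0.75² = 0.6
Var(Z) = 4.25*0.6 - (2*0.75)²
= 2.55 - 2.25 = 0.3

0.3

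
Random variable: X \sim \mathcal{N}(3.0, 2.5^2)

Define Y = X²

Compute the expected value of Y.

Using E[X²] = Var(X) + (E[X])²:
E[X] = 3
Var(X) = 2.5^2 = 6.25
E[X²] = 6.25 + 3² = 6.25 + 9 = 15.25

15.25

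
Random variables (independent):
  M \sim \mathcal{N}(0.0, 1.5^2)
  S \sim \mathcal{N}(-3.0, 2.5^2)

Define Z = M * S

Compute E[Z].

For independent RVs: E[XY] = E[X]*E[Y]
E[M] = 0
E[S] = -3
E[Z] = 0 * (-3) = 0

0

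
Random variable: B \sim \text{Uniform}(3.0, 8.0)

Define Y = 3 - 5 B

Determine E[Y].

For Y = -5B + 3:
E[Y] = -5 * E[B] + 3
E[B] = (3 + 8)/2 = 5.5
E[Y] = -5 * 5.5 + 3 = -24.5

-24.5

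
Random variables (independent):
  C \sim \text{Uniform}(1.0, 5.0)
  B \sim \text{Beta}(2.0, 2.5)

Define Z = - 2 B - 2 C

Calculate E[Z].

E[Z] = -2*E[C] - 2*E[B]
E[C] = 3
E[B] = 0.44444444
E[Z] = -2*3 - 2*0.44444444 = -6.8888889

-6.8888889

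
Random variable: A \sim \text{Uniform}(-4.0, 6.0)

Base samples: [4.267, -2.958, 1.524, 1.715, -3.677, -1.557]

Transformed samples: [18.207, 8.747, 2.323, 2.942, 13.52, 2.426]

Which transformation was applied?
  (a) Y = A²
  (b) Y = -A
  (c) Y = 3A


Checking option (a) Y = A²:
  A = 4.267 -> Y = 18.207 ✓
  A = -2.958 -> Y = 8.747 ✓
  A = 1.524 -> Y = 2.323 ✓
All samples match this transformation.

(a) A²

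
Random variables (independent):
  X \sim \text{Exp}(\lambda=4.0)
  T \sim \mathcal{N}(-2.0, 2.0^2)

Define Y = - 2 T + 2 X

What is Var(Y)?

For independent RVs: Var(aX + bY) = a²Var(X) + b²Var(Y)
Var(X) = 0.0625
Var(T) = 4
Var(Y) = 2²*0.0625 + (-2)²*4
= 4*0.0625 + 4*4 = 16.25

16.25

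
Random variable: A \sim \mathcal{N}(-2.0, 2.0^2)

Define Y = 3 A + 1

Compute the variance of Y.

For Y = aA + b: Var(Y) = a² * Var(A)
Var(A) = 2.0^2 = 4
Var(Y) = 3² * 4 = 9 * 4 = 36

36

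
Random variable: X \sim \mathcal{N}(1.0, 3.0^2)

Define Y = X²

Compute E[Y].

Using E[X²] = Var(X) + (E[X])²:
E[X] = 1
Var(X) = 3.0^2 = 9
E[X²] = 9 + 1² = 9 + 1 = 10

10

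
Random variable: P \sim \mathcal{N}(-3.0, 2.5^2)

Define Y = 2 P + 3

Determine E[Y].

For Y = 2P + 3:
E[Y] = 2 * E[P] + 3
E[P] = -3.0 = -3
E[Y] = 2 * (-3) + 3 = -3

-3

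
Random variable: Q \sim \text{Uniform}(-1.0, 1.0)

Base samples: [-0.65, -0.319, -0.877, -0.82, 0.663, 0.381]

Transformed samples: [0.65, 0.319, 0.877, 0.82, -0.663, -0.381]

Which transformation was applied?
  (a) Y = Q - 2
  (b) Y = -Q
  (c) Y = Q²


Checking option (b) Y = -Q:
  Q = -0.65 -> Y = 0.65 ✓
  Q = -0.319 -> Y = 0.319 ✓
  Q = -0.877 -> Y = 0.877 ✓
All samples match this transformation.

(b) -Q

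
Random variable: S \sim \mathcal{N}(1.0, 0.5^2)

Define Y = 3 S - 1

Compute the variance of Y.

For Y = aS + b: Var(Y) = a² * Var(S)
Var(S) = 0.5^2 = 0.25
Var(Y) = 3² * 0.25 = 9 * 0.25 = 2.25

2.25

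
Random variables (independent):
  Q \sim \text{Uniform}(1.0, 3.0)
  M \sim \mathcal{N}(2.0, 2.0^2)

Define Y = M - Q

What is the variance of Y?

For independent RVs: Var(aX + bY) = a²Var(X) + b²Var(Y)
Var(Q) = 0.33333333
Var(M) = 4
Var(Y) = (-1)²*0.33333333 + 1²*4
= 1*0.33333333 + 1*4 = 4.3333333

4.3333333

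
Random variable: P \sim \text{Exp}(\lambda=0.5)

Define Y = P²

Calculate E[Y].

Using E[X²] = Var(X) + (E[X])²:
E[P] = 2
Var(P) = 1/0.5^2 = 4
E[P²] = 4 + 2² = 4 + 4 = 8

8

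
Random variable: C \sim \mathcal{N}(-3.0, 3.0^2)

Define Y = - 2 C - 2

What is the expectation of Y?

For Y = -2C - 2:
E[Y] = -2 * E[C] - 2
E[C] = -3.0 = -3
E[Y] = -2 * (-3) - 2 = 4

4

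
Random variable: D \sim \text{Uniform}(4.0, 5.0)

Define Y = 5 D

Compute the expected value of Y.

For Y = 5D:
E[Y] = 5 * E[D]
E[D] = (4 + 5)/2 = 4.5
E[Y] = 5 * 4.5 = 22.5

22.5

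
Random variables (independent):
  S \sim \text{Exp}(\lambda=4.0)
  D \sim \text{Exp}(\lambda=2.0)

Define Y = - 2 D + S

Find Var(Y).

For independent RVs: Var(aX + bY) = a²Var(X) + b²Var(Y)
Var(S) = 0.0625
Var(D) = 0.25
Var(Y) = 1²*0.0625 + (-2)²*0.25
= 1*0.0625 + 4*0.25 = 1.0625

1.0625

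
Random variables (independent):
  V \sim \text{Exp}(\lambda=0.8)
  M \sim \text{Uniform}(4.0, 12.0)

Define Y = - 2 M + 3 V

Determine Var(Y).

For independent RVs: Var(aX + bY) = a²Var(X) + b²Var(Y)
Var(V) = 1.5625
Var(M) = 5.3333333
Var(Y) = 3²*1.5625 + (-2)²*5.3333333
= 9*1.5625 + 4*5.3333333 = 35.395833

35.395833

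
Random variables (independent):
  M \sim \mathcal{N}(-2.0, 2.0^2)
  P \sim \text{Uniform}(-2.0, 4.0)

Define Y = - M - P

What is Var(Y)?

For independent RVs: Var(aX + bY) = a²Var(X) + b²Var(Y)
Var(M) = 4
Var(P) = 3
Var(Y) = (-1)²*4 + (-1)²*3
= 1*4 + 1*3 = 7

7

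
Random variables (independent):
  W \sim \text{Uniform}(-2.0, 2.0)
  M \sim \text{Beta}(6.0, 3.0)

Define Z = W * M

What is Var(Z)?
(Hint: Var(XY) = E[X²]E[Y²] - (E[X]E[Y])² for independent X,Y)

Var(XY) = E[X²]E[Y²] - (E[X]E[Y])²
E[W] = 0, Var(W) = 1.3333333
E[M] = 0.66666667, Var(M) = 0.022222222
E[W²] = 1.3333333 + 0² = 1.3333333
E[M²] = 0.022222222 + 0.66666667² = 0.46666667
Var(Z) = 1.3333333*0.46666667 - (0*0.66666667)²
= 0.62222222 - 0 = 0.62222222

0.62222222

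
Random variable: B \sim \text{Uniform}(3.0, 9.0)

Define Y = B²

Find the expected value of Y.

Using E[X²] = Var(X) + (E[X])²:
E[B] = 6
Var(B) = (9 - 3)^2/12 = 3
E[B²] = 3 + 6² = 3 + 36 = 39

39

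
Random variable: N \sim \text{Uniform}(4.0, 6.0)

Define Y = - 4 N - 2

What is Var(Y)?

For Y = aN + b: Var(Y) = a² * Var(N)
Var(N) = (6 - 4)^2/12 = 0.33333333
Var(Y) = (-4)² * 0.33333333 = 16 * 0.33333333 = 5.3333333

5.3333333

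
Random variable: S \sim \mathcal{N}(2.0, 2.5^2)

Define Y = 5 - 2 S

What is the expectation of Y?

For Y = -2S + 5:
E[Y] = -2 * E[S] + 5
E[S] = 2.0 = 2
E[Y] = -2 * 2 + 5 = 1

1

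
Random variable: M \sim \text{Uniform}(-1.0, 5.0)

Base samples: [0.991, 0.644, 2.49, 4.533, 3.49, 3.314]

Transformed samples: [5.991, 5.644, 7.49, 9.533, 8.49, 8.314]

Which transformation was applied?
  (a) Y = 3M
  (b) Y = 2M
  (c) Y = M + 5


Checking option (c) Y = M + 5:
  M = 0.991 -> Y = 5.991 ✓
  M = 0.644 -> Y = 5.644 ✓
  M = 2.49 -> Y = 7.49 ✓
All samples match this transformation.

(c) M + 5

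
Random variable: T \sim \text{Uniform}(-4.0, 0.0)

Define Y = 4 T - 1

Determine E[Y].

For Y = 4T - 1:
E[Y] = 4 * E[T] - 1
E[T] = (-4 + 0)/2 = -2
E[Y] = 4 * (-2) - 1 = -9

-9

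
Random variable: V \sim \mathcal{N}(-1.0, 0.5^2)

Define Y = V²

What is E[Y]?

E[V²] = Var(V) + (E[V])² = 0.25 + 1 = 1.25

1.25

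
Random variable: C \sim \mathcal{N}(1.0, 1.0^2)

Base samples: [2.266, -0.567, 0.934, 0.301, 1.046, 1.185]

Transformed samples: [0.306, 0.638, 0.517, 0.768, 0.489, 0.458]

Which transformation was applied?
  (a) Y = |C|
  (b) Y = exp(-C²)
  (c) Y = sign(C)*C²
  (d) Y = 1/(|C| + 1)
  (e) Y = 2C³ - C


Checking option (d) Y = 1/(|C| + 1):
  C = 2.266 -> Y = 0.306 ✓
  C = -0.567 -> Y = 0.638 ✓
  C = 0.934 -> Y = 0.517 ✓
All samples match this transformation.

(d) 1/(|C| + 1)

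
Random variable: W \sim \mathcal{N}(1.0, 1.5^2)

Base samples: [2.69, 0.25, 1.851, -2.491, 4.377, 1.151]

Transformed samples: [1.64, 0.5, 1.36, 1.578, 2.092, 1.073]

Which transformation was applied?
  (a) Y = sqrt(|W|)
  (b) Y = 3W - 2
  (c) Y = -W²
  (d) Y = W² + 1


Checking option (a) Y = sqrt(|W|):
  W = 2.69 -> Y = 1.64 ✓
  W = 0.25 -> Y = 0.5 ✓
  W = 1.851 -> Y = 1.36 ✓
All samples match this transformation.

(a) sqrt(|W|)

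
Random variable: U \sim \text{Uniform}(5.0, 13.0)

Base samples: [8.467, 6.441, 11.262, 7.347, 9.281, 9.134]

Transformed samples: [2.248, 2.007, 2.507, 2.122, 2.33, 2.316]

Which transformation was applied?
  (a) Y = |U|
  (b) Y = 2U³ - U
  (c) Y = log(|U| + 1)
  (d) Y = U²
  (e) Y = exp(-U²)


Checking option (c) Y = log(|U| + 1):
  U = 8.467 -> Y = 2.248 ✓
  U = 6.441 -> Y = 2.007 ✓
  U = 11.262 -> Y = 2.507 ✓
All samples match this transformation.

(c) log(|U| + 1)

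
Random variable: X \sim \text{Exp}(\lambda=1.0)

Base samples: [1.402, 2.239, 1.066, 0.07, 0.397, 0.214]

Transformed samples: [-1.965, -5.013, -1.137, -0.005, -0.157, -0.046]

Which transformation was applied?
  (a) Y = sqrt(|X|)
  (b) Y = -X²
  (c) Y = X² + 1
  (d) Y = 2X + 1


Checking option (b) Y = -X²:
  X = 1.402 -> Y = -1.965 ✓
  X = 2.239 -> Y = -5.013 ✓
  X = 1.066 -> Y = -1.137 ✓
All samples match this transformation.

(b) -X²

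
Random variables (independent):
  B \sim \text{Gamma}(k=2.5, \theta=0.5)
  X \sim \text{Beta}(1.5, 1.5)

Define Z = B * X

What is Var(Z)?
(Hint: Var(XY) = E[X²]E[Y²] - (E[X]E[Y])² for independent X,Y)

Var(XY) = E[X²]E[Y²] - (E[X]E[Y])²
E[B] = 1.25, Var(B) = 0.625
E[X] = 0.5, Var(X) = 0.0625
E[B²] = 0.625 + 1.25² = 2.1875
E[X²] = 0.0625 + 0.5² = 0.3125
Var(Z) = 2.1875*0.3125 - (1.25*0.5)²
= 0.68359375 - 0.390625 = 0.29296875

0.29296875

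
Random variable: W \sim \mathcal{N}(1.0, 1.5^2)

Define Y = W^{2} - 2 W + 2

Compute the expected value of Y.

E[Y] = 1*E[W²] - 2*E[W] + 2
E[W] = 1
E[W²] = Var(W) + (E[W])² = 2.25 + 1 = 3.25
E[Y] = 1*3.25 - 2*1 + 2 = 3.25

3.25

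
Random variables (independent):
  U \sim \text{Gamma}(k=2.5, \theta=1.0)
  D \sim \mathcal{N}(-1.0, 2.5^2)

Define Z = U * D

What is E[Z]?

For independent RVs: E[XY] = E[X]*E[Y]
E[U] = 2.5
E[D] = -1
E[Z] = 2.5 * (-1) = -2.5

-2.5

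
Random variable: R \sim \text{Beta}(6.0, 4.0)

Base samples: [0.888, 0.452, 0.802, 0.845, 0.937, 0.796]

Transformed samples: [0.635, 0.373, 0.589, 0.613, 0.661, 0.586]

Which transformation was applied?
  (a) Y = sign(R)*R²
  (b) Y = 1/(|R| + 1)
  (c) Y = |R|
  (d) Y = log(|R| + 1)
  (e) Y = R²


Checking option (d) Y = log(|R| + 1):
  R = 0.888 -> Y = 0.635 ✓
  R = 0.452 -> Y = 0.373 ✓
  R = 0.802 -> Y = 0.589 ✓
All samples match this transformation.

(d) log(|R| + 1)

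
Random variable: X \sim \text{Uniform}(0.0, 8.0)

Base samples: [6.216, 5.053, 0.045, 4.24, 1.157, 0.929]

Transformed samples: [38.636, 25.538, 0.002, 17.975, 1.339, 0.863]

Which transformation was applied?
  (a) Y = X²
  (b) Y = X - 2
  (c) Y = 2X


Checking option (a) Y = X²:
  X = 6.216 -> Y = 38.636 ✓
  X = 5.053 -> Y = 25.538 ✓
  X = 0.045 -> Y = 0.002 ✓
All samples match this transformation.

(a) X²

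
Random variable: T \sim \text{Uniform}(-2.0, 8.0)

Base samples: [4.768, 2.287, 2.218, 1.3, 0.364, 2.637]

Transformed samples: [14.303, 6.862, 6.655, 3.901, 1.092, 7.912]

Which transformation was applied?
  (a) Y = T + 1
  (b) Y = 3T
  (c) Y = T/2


Checking option (b) Y = 3T:
  T = 4.768 -> Y = 14.303 ✓
  T = 2.287 -> Y = 6.862 ✓
  T = 2.218 -> Y = 6.655 ✓
All samples match this transformation.

(b) 3T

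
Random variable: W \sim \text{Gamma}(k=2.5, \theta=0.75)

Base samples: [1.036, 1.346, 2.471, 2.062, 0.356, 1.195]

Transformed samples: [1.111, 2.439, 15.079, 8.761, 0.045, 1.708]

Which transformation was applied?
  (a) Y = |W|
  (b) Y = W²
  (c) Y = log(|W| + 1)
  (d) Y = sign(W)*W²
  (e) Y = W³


Checking option (e) Y = W³:
  W = 1.036 -> Y = 1.111 ✓
  W = 1.346 -> Y = 2.439 ✓
  W = 2.471 -> Y = 15.079 ✓
All samples match this transformation.

(e) W³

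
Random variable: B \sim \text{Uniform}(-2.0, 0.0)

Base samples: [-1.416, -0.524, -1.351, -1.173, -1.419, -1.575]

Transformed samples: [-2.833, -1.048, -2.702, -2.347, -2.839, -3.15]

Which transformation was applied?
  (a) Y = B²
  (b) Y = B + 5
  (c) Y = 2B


Checking option (c) Y = 2B:
  B = -1.416 -> Y = -2.833 ✓
  B = -0.524 -> Y = -1.048 ✓
  B = -1.351 -> Y = -2.702 ✓
All samples match this transformation.

(c) 2B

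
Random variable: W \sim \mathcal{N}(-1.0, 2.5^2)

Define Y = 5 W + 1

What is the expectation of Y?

For Y = 5W + 1:
E[Y] = 5 * E[W] + 1
E[W] = -1.0 = -1
E[Y] = 5 * (-1) + 1 = -4

-4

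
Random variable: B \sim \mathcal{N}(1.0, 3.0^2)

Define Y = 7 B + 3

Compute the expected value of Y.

For Y = 7B + 3:
E[Y] = 7 * E[B] + 3
E[B] = 1.0 = 1
E[Y] = 7 * 1 + 3 = 10

10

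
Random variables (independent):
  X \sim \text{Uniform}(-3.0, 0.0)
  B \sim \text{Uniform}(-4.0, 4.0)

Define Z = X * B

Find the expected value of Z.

For independent RVs: E[XY] = E[X]*E[Y]
E[X] = -1.5
E[B] = 0
E[Z] = -1.5 * 0 = 0

0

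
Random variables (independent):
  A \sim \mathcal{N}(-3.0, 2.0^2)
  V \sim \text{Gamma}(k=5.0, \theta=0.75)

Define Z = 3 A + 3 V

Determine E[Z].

E[Z] = 3*E[A] + 3*E[V]
E[A] = -3
E[V] = 3.75
E[Z] = 3*(-3) + 3*3.75 = 2.25

2.25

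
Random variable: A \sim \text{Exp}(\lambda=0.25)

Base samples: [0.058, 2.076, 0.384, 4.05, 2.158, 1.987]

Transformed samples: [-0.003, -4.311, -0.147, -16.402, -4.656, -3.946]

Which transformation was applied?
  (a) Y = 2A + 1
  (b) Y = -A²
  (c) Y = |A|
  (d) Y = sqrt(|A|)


Checking option (b) Y = -A²:
  A = 0.058 -> Y = -0.003 ✓
  A = 2.076 -> Y = -4.311 ✓
  A = 0.384 -> Y = -0.147 ✓
All samples match this transformation.

(b) -A²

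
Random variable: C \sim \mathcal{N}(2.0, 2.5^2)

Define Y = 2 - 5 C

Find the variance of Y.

For Y = aC + b: Var(Y) = a² * Var(C)
Var(C) = 2.5^2 = 6.25
Var(Y) = (-5)² * 6.25 = 25 * 6.25 = 156.25

156.25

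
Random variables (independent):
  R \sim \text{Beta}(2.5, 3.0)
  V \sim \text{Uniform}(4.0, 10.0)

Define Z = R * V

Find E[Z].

For independent RVs: E[XY] = E[X]*E[Y]
E[R] = 0.45454545
E[V] = 7
E[Z] = 0.45454545 * 7 = 3.1818182

3.1818182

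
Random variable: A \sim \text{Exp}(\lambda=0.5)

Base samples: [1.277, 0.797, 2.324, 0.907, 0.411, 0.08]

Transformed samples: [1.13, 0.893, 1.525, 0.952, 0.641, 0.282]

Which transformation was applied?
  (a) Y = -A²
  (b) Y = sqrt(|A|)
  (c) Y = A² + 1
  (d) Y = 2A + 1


Checking option (b) Y = sqrt(|A|):
  A = 1.277 -> Y = 1.13 ✓
  A = 0.797 -> Y = 0.893 ✓
  A = 2.324 -> Y = 1.525 ✓
All samples match this transformation.

(b) sqrt(|A|)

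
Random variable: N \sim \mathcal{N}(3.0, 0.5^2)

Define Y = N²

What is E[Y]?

Using E[X²] = Var(X) + (E[X])²:
E[N] = 3
Var(N) = 0.5^2 = 0.25
E[N²] = 0.25 + 3² = 0.25 + 9 = 9.25

9.25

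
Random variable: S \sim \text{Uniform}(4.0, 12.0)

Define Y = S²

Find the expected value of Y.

E[S²] = Var(S) + (E[S])² = 5.3333333 + 64 = 69.333333

69.333333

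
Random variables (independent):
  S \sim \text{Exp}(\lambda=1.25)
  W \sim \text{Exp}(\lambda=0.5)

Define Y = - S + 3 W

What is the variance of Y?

For independent RVs: Var(aX + bY) = a²Var(X) + b²Var(Y)
Var(S) = 0.64
Var(W) = 4
Var(Y) = (-1)²*0.64 + 3²*4
= 1*0.64 + 9*4 = 36.64

36.64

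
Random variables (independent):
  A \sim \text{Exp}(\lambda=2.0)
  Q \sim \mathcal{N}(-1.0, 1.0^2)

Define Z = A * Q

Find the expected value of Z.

For independent RVs: E[XY] = E[X]*E[Y]
E[A] = 0.5
E[Q] = -1
E[Z] = 0.5 * (-1) = -0.5

-0.5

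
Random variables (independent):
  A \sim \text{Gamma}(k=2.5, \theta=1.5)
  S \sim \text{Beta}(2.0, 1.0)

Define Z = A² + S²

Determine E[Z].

E[Z] = E[A²] + E[S²]
E[A²] = Var(A) + E[A]² = 5.625 + 14.0625 = 19.6875
E[S²] = Var(S) + E[S]² = 0.055555556 + 0.44444444 = 0.5
E[Z] = 19.6875 + 0.5 = 20.1875

20.1875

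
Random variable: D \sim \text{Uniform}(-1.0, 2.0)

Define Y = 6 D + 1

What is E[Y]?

For Y = 6D + 1:
E[Y] = 6 * E[D] + 1
E[D] = (-1 + 2)/2 = 0.5
E[Y] = 6 * 0.5 + 1 = 4

4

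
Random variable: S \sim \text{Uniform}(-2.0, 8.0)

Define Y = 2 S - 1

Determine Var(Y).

For Y = aS + b: Var(Y) = a² * Var(S)
Var(S) = (8 + 2)^2/12 = 8.3333333
Var(Y) = 2² * 8.3333333 = 4 * 8.3333333 = 33.333333

33.333333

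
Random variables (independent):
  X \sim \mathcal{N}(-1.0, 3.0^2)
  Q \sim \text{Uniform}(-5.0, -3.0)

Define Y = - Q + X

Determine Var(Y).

For independent RVs: Var(aX + bY) = a²Var(X) + b²Var(Y)
Var(X) = 9
Var(Q) = 0.33333333
Var(Y) = 1²*9 + (-1)²*0.33333333
= 1*9 + 1*0.33333333 = 9.3333333

9.3333333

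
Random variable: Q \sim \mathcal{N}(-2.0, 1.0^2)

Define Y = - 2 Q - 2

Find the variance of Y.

For Y = aQ + b: Var(Y) = a² * Var(Q)
Var(Q) = 1.0^2 = 1
Var(Y) = (-2)² * 1 = 4 * 1 = 4

4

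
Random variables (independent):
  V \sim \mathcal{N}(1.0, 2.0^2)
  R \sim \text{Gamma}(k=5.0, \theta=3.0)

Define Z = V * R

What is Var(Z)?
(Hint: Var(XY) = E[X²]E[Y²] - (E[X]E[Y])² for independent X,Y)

Var(XY) = E[X²]E[Y²] - (E[X]E[Y])²
E[V] = 1, Var(V) = 4
E[R] = 15, Var(R) = 45
E[V²] = 4 + 1² = 5
E[R²] = 45 + 15² = 270
Var(Z) = 5*270 - (1*15)²
= 1350 - 225 = 1125

1125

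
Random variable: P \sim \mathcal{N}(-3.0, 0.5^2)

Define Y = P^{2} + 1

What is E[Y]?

E[Y] = 1*E[P²] + 1
E[P] = -3
E[P²] = Var(P) + (E[P])² = 0.25 + 9 = 9.25
E[Y] = 1*9.25 + 1 = 10.25

10.25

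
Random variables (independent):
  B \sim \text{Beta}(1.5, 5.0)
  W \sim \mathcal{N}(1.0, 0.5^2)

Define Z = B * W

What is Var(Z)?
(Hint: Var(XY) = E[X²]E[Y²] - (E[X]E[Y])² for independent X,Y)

Var(XY) = E[X²]E[Y²] - (E[X]E[Y])²
E[B] = 0.23076923, Var(B) = 0.023668639
E[W] = 1, Var(W) = 0.25
E[B²] = 0.023668639 + 0.23076923² = 0.076923077
E[W²] = 0.25 + 1² = 1.25
Var(Z) = 0.076923077*1.25 - (0.23076923*1)²
= 0.096153846 - 0.053254438 = 0.042899408

0.042899408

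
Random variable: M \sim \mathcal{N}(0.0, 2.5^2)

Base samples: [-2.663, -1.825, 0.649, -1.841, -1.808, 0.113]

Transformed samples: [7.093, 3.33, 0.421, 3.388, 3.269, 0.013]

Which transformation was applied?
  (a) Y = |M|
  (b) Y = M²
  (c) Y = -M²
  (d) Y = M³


Checking option (b) Y = M²:
  M = -2.663 -> Y = 7.093 ✓
  M = -1.825 -> Y = 3.33 ✓
  M = 0.649 -> Y = 0.421 ✓
All samples match this transformation.

(b) M²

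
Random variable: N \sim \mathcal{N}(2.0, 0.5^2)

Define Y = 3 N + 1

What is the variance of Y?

For Y = aN + b: Var(Y) = a² * Var(N)
Var(N) = 0.5^2 = 0.25
Var(Y) = 3² * 0.25 = 9 * 0.25 = 2.25

2.25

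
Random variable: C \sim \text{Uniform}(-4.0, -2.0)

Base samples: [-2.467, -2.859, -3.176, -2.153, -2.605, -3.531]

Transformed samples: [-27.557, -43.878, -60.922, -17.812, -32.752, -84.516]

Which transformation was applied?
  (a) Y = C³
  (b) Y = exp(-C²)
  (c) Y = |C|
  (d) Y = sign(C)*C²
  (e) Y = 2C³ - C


Checking option (e) Y = 2C³ - C:
  C = -2.467 -> Y = -27.557 ✓
  C = -2.859 -> Y = -43.878 ✓
  C = -3.176 -> Y = -60.922 ✓
All samples match this transformation.

(e) 2C³ - C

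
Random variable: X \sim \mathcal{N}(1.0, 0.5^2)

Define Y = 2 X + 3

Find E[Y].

For Y = 2X + 3:
E[Y] = 2 * E[X] + 3
E[X] = 1.0 = 1
E[Y] = 2 * 1 + 3 = 5

5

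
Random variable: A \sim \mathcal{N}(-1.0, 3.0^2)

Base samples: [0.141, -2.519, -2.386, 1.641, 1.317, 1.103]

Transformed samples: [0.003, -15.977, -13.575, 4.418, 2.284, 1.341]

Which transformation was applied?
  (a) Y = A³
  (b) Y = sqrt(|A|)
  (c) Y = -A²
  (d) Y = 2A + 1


Checking option (a) Y = A³:
  A = 0.141 -> Y = 0.003 ✓
  A = -2.519 -> Y = -15.977 ✓
  A = -2.386 -> Y = -13.575 ✓
All samples match this transformation.

(a) A³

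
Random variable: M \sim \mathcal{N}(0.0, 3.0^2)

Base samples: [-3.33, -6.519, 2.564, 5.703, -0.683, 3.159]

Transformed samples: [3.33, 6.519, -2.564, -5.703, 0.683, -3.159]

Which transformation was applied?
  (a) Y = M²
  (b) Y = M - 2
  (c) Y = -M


Checking option (c) Y = -M:
  M = -3.33 -> Y = 3.33 ✓
  M = -6.519 -> Y = 6.519 ✓
  M = 2.564 -> Y = -2.564 ✓
All samples match this transformation.

(c) -M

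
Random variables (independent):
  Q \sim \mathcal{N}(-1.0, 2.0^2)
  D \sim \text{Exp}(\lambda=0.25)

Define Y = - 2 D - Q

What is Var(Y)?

For independent RVs: Var(aX + bY) = a²Var(X) + b²Var(Y)
Var(Q) = 4
Var(D) = 16
Var(Y) = (-1)²*4 + (-2)²*16
= 1*4 + 4*16 = 68

68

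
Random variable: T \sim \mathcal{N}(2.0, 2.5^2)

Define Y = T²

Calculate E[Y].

Using E[X²] = Var(X) + (E[X])²:
E[T] = 2
Var(T) = 2.5^2 = 6.25
E[T²] = 6.25 + 2² = 6.25 + 4 = 10.25

10.25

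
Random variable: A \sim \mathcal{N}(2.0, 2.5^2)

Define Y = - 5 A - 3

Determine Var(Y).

For Y = aA + b: Var(Y) = a² * Var(A)
Var(A) = 2.5^2 = 6.25
Var(Y) = (-5)² * 6.25 = 25 * 6.25 = 156.25

156.25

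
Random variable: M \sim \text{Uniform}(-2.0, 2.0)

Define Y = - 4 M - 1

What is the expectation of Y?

For Y = -4M - 1:
E[Y] = -4 * E[M] - 1
E[M] = (-2 + 2)/2 = 0
E[Y] = -4 * 0 - 1 = -1

-1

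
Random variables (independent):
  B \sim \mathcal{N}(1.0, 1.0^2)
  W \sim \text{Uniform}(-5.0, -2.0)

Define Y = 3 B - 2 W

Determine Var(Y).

For independent RVs: Var(aX + bY) = a²Var(X) + b²Var(Y)
Var(B) = 1
Var(W) = 0.75
Var(Y) = 3²*1 + (-2)²*0.75
= 9*1 + 4*0.75 = 12

12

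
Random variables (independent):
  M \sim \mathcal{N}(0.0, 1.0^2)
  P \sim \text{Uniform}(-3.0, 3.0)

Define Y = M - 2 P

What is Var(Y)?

For independent RVs: Var(aX + bY) = a²Var(X) + b²Var(Y)
Var(M) = 1
Var(P) = 3
Var(Y) = 1²*1 + (-2)²*3
= 1*1 + 4*3 = 13

13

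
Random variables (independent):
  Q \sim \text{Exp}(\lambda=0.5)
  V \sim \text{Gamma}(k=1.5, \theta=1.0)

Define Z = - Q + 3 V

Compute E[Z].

E[Z] = -1*E[Q] + 3*E[V]
E[Q] = 2
E[V] = 1.5
E[Z] = -1*2 + 3*1.5 = 2.5

2.5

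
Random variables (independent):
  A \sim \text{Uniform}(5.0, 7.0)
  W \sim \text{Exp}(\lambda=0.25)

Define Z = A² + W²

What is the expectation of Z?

E[Z] = E[A²] + E[W²]
E[A²] = Var(A) + E[A]² = 0.33333333 + 36 = 36.333333
E[W²] = Var(W) + E[W]² = 16 + 16 = 32
E[Z] = 36.333333 + 32 = 68.333333

68.333333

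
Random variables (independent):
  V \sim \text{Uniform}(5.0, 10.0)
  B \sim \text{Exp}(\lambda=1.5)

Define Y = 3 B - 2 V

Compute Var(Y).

For independent RVs: Var(aX + bY) = a²Var(X) + b²Var(Y)
Var(V) = 2.0833333
Var(B) = 0.44444444
Var(Y) = (-2)²*2.0833333 + 3²*0.44444444
= 4*2.0833333 + 9*0.44444444 = 12.333333

12.333333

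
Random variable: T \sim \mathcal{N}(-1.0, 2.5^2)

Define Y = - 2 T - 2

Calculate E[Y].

For Y = -2T - 2:
E[Y] = -2 * E[T] - 2
E[T] = -1.0 = -1
E[Y] = -2 * (-1) - 2 = 0

0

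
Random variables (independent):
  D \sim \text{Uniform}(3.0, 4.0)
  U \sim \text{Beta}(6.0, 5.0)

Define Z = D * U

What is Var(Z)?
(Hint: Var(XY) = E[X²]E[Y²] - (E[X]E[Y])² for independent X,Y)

Var(XY) = E[X²]E[Y²] - (E[X]E[Y])²
E[D] = 3.5, Var(D) = 0.083333333
E[U] = 0.54545455, Var(U) = 0.020661157
E[D²] = 0.083333333 + 3.5² = 12.333333
E[U²] = 0.020661157 + 0.54545455² = 0.31818182
Var(Z) = 12.333333*0.31818182 - (3.5*0.54545455)²
= 3.9242424 - 3.6446281 = 0.27961433

0.27961433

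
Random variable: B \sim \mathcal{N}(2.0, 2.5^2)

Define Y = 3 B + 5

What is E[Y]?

For Y = 3B + 5:
E[Y] = 3 * E[B] + 5
E[B] = 2.0 = 2
E[Y] = 3 * 2 + 5 = 11

11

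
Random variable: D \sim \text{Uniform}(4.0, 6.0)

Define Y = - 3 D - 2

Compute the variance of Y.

For Y = aD + b: Var(Y) = a² * Var(D)
Var(D) = (6 - 4)^2/12 = 0.33333333
Var(Y) = (-3)² * 0.33333333 = 9 * 0.33333333 = 3

3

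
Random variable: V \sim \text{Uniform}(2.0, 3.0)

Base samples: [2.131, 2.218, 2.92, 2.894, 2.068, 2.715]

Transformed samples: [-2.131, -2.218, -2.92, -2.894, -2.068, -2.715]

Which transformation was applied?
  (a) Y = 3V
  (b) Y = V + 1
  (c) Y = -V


Checking option (c) Y = -V:
  V = 2.131 -> Y = -2.131 ✓
  V = 2.218 -> Y = -2.218 ✓
  V = 2.92 -> Y = -2.92 ✓
All samples match this transformation.

(c) -V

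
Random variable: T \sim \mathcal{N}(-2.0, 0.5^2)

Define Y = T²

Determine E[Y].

E[T²] = Var(T) + (E[T])² = 0.25 + 4 = 4.25

4.25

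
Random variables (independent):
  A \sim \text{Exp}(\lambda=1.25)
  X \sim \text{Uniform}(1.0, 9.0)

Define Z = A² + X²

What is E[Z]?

E[Z] = E[A²] + E[X²]
E[A²] = Var(A) + E[A]² = 0.64 + 0.64 = 1.28
E[X²] = Var(X) + E[X]² = 5.3333333 + 25 = 30.333333
E[Z] = 1.28 + 30.333333 = 31.613333

31.613333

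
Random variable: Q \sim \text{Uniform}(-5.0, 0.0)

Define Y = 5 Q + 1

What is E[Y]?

For Y = 5Q + 1:
E[Y] = 5 * E[Q] + 1
E[Q] = (-5 + 0)/2 = -2.5
E[Y] = 5 * (-2.5) + 1 = -11.5

-11.5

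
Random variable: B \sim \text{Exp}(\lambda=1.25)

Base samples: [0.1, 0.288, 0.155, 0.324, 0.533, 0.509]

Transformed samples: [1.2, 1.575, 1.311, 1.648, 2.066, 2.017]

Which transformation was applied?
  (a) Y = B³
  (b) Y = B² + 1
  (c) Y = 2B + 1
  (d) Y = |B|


Checking option (c) Y = 2B + 1:
  B = 0.1 -> Y = 1.2 ✓
  B = 0.288 -> Y = 1.575 ✓
  B = 0.155 -> Y = 1.311 ✓
All samples match this transformation.

(c) 2B + 1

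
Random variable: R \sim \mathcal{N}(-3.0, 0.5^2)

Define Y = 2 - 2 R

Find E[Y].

For Y = -2R + 2:
E[Y] = -2 * E[R] + 2
E[R] = -3.0 = -3
E[Y] = -2 * (-3) + 2 = 8

8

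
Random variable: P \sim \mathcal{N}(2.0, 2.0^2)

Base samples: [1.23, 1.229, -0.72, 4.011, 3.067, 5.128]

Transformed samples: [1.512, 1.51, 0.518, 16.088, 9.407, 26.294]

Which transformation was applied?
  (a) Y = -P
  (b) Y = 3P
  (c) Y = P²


Checking option (c) Y = P²:
  P = 1.23 -> Y = 1.512 ✓
  P = 1.229 -> Y = 1.51 ✓
  P = -0.72 -> Y = 0.518 ✓
All samples match this transformation.

(c) P²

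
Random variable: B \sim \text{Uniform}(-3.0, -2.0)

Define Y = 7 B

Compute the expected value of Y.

For Y = 7B:
E[Y] = 7 * E[B]
E[B] = (-3 - 2)/2 = -2.5
E[Y] = 7 * (-2.5) = -17.5

-17.5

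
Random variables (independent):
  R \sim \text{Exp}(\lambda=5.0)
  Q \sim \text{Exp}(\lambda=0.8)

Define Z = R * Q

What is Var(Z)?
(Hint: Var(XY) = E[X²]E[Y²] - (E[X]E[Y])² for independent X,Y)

Var(XY) = E[X²]E[Y²] - (E[X]E[Y])²
E[R] = 0.2, Var(R) = 0.04
E[Q] = 1.25, Var(Q) = 1.5625
E[R²] = 0.04 + 0.2² = 0.08
E[Q²] = 1.5625 + 1.25² = 3.125
Var(Z) = 0.08*3.125 - (0.2*1.25)²
= 0.25 - 0.0625 = 0.1875

0.1875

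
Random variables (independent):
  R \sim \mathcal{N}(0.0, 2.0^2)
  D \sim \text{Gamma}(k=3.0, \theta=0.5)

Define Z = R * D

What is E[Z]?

For independent RVs: E[XY] = E[X]*E[Y]
E[R] = 0
E[D] = 1.5
E[Z] = 0 * 1.5 = 0

0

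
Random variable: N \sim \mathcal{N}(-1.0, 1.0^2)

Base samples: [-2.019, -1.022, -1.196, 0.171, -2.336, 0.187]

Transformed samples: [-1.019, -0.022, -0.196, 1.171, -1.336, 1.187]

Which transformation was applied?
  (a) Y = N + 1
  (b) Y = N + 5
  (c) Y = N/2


Checking option (a) Y = N + 1:
  N = -2.019 -> Y = -1.019 ✓
  N = -1.022 -> Y = -0.022 ✓
  N = -1.196 -> Y = -0.196 ✓
All samples match this transformation.

(a) N + 1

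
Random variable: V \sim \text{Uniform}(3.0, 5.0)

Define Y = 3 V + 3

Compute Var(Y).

For Y = aV + b: Var(Y) = a² * Var(V)
Var(V) = (5 - 3)^2/12 = 0.33333333
Var(Y) = 3² * 0.33333333 = 9 * 0.33333333 = 3

3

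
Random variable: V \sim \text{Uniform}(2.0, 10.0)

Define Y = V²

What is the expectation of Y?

Using E[X²] = Var(X) + (E[X])²:
E[V] = 6
Var(V) = (10 - 2)^2/12 = 5.3333333
E[V²] = 5.3333333 + 6² = 5.3333333 + 36 = 41.333333

41.333333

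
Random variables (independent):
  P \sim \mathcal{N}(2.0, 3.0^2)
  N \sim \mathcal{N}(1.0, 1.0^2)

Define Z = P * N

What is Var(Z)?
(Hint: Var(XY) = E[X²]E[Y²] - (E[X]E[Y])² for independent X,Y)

Var(XY) = E[X²]E[Y²] - (E[X]E[Y])²
E[P] = 2, Var(P) = 9
E[N] = 1, Var(N) = 1
E[P²] = 9 + 2² = 13
E[N²] = 1 + 1² = 2
Var(Z) = 13*2 - (2*1)²
= 26 - 4 = 22

22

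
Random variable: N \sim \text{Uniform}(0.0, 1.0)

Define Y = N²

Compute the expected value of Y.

E[N²] = Var(N) + (E[N])² = 0.083333333 + 0.25 = 0.33333333

0.33333333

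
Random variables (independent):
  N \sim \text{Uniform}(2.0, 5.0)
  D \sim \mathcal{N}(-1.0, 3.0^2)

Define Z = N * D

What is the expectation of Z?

For independent RVs: E[XY] = E[X]*E[Y]
E[N] = 3.5
E[D] = -1
E[Z] = 3.5 * (-1) = -3.5

-3.5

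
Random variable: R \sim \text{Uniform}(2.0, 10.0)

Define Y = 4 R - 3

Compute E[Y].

For Y = 4R - 3:
E[Y] = 4 * E[R] - 3
E[R] = (2 + 10)/2 = 6
E[Y] = 4 * 6 - 3 = 21

21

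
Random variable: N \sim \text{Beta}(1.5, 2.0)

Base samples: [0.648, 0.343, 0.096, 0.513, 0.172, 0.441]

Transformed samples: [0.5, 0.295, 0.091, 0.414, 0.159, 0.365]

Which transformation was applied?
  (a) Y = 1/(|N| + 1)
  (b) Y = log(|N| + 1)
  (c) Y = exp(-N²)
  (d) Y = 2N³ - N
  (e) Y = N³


Checking option (b) Y = log(|N| + 1):
  N = 0.648 -> Y = 0.5 ✓
  N = 0.343 -> Y = 0.295 ✓
  N = 0.096 -> Y = 0.091 ✓
All samples match this transformation.

(b) log(|N| + 1)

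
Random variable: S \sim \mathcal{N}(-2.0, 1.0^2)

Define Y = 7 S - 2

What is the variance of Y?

For Y = aS + b: Var(Y) = a² * Var(S)
Var(S) = 1.0^2 = 1
Var(Y) = 7² * 1 = 49 * 1 = 49

49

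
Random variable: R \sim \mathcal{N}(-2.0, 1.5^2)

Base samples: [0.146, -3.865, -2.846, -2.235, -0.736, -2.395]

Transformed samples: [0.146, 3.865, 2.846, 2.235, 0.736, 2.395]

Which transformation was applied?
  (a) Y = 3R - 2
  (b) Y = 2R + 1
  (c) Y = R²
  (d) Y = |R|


Checking option (d) Y = |R|:
  R = 0.146 -> Y = 0.146 ✓
  R = -3.865 -> Y = 3.865 ✓
  R = -2.846 -> Y = 2.846 ✓
All samples match this transformation.

(d) |R|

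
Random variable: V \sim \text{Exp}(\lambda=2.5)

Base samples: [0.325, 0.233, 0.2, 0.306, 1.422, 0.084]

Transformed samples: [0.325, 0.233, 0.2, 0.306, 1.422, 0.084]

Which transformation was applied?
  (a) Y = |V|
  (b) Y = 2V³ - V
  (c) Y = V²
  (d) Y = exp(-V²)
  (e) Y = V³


Checking option (a) Y = |V|:
  V = 0.325 -> Y = 0.325 ✓
  V = 0.233 -> Y = 0.233 ✓
  V = 0.2 -> Y = 0.2 ✓
All samples match this transformation.

(a) |V|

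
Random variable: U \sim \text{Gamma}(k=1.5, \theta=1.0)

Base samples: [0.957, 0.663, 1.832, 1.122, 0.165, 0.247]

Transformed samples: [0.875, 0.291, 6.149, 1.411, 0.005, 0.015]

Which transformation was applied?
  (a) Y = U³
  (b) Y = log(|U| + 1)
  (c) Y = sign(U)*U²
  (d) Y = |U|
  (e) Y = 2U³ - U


Checking option (a) Y = U³:
  U = 0.957 -> Y = 0.875 ✓
  U = 0.663 -> Y = 0.291 ✓
  U = 1.832 -> Y = 6.149 ✓
All samples match this transformation.

(a) U³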